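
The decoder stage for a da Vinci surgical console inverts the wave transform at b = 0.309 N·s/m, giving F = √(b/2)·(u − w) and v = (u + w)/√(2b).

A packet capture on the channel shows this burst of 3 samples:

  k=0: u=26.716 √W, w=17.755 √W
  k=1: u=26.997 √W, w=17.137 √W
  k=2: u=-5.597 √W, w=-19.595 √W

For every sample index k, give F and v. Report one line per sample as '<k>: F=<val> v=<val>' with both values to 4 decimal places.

k=0: u−w=8.9610, u+w=44.4710; √(b/2)=0.3931, √(2b)=0.7861; F=0.3931×8.961=3.5223, v=44.4710/0.7861=56.5695
k=1: u−w=9.8600, u+w=44.1340; √(b/2)=0.3931, √(2b)=0.7861; F=0.3931×9.86=3.8756, v=44.1340/0.7861=56.1409
k=2: u−w=13.9980, u+w=-25.1920; √(b/2)=0.3931, √(2b)=0.7861; F=0.3931×13.998=5.5021, v=-25.1920/0.7861=-32.0456

0: F=3.5223 v=56.5695
1: F=3.8756 v=56.1409
2: F=5.5021 v=-32.0456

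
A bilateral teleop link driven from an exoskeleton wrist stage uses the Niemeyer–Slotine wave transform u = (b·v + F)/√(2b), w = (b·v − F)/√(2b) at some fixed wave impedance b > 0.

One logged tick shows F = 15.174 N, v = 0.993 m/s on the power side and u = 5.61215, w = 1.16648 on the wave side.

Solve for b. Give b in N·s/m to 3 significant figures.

b = 23.3 N·s/m

u + w = 6.7786;  u + w = √(2b)·v, so √(2b) = 6.7786/0.993 = 6.8264.
b = (√(2b))²/2 = 46.5999/2 = 23.3000.
(Check via u − w = 2F/√(2b): u − w = 4.4457, 2F/√(2b) = 4.4457.)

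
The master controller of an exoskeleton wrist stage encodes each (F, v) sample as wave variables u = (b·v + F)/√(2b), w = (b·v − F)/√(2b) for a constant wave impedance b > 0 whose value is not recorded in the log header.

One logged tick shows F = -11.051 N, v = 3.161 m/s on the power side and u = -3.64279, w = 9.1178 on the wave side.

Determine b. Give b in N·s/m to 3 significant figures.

u + w = 5.4750;  u + w = √(2b)·v, so √(2b) = 5.4750/3.161 = 1.7320.
b = (√(2b))²/2 = 3.0000/2 = 1.5000.
(Check via u − w = 2F/√(2b): u − w = -12.7606, 2F/√(2b) = -12.7606.)

b = 1.5 N·s/m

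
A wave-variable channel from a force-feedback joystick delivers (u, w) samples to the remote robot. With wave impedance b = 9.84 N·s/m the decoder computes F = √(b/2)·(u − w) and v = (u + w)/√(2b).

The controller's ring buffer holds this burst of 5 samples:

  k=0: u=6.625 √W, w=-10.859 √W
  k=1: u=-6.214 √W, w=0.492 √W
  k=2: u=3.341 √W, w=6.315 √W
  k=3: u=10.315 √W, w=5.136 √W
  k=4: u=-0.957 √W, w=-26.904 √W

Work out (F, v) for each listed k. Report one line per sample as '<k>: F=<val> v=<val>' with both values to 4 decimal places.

k=0: u−w=17.4840, u+w=-4.2340; √(b/2)=2.2181, √(2b)=4.4362; F=2.2181×17.484=38.7814, v=-4.2340/4.4362=-0.9544
k=1: u−w=-6.7060, u+w=-5.7220; √(b/2)=2.2181, √(2b)=4.4362; F=2.2181×(-6.706)=-14.8746, v=-5.7220/4.4362=-1.2898
k=2: u−w=-2.9740, u+w=9.6560; √(b/2)=2.2181, √(2b)=4.4362; F=2.2181×(-2.974)=-6.5967, v=9.6560/4.4362=2.1766
k=3: u−w=5.1790, u+w=15.4510; √(b/2)=2.2181, √(2b)=4.4362; F=2.2181×5.179=11.4876, v=15.4510/4.4362=3.4829
k=4: u−w=25.9470, u+w=-27.8610; √(b/2)=2.2181, √(2b)=4.4362; F=2.2181×25.947=57.5532, v=-27.8610/4.4362=-6.2804

0: F=38.7814 v=-0.9544
1: F=-14.8746 v=-1.2898
2: F=-6.5967 v=2.1766
3: F=11.4876 v=3.4829
4: F=57.5532 v=-6.2804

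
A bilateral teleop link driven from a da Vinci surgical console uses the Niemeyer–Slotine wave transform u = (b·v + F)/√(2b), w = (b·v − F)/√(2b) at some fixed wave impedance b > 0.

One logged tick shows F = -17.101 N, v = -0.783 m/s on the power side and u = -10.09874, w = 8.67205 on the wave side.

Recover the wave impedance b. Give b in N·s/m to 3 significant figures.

u + w = -1.42669;  u + w = √(2b)·v, so √(2b) = -1.42669/(-0.783) = 1.82208.
b = (√(2b))²/2 = 3.31998/2 = 1.65999.
(Check via u − w = 2F/√(2b): u − w = -18.77079, 2F/√(2b) = -18.77084.)

b = 1.66 N·s/m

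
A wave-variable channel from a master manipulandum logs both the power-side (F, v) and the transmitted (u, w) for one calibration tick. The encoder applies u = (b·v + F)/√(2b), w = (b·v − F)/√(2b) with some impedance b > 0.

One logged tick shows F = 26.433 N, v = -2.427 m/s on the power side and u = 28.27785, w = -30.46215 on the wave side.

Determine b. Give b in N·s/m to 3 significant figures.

b = 0.405 N·s/m

u + w = -2.1843;  u + w = √(2b)·v, so √(2b) = -2.1843/(-2.427) = 0.9000.
b = (√(2b))²/2 = 0.8100/2 = 0.4050.
(Check via u − w = 2F/√(2b): u − w = 58.7400, 2F/√(2b) = 58.7400.)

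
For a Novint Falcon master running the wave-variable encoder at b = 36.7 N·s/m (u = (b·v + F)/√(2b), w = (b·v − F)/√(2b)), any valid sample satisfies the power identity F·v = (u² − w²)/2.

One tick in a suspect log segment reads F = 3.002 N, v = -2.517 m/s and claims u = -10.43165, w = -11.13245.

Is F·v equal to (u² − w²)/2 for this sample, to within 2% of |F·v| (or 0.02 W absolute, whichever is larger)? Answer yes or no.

yes

F·v = 3.002×(-2.517) = -7.5560 W.
(u² − w²)/2 = (108.8193 − 123.9314)/2 = -7.5561 W.
|Δ| = 0.0000;  2% of max(1, |F·v|) = 0.1511.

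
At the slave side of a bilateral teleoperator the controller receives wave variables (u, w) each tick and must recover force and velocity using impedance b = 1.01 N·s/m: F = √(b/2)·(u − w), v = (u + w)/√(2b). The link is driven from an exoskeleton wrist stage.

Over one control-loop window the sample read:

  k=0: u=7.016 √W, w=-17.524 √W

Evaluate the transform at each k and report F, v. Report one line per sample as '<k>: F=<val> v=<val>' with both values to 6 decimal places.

0: F=17.438947 v=-7.393403

k=0: u−w=24.540000, u+w=-10.508000; √(b/2)=0.710634, √(2b)=1.421267; F=0.710634×24.54=17.438947, v=-10.508000/1.421267=-7.393403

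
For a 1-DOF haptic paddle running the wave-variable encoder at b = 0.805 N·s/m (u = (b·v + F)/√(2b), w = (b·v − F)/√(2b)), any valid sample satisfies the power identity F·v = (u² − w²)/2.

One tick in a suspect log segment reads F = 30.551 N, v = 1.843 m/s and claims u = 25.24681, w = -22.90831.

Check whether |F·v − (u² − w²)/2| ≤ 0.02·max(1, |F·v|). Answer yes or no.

yes

F·v = 30.551×1.843 = 56.30549 W.
(u² − w²)/2 = (637.40142 − 524.79067)/2 = 56.30537 W.
|Δ| = 0.00012;  2% of max(1, |F·v|) = 1.12611.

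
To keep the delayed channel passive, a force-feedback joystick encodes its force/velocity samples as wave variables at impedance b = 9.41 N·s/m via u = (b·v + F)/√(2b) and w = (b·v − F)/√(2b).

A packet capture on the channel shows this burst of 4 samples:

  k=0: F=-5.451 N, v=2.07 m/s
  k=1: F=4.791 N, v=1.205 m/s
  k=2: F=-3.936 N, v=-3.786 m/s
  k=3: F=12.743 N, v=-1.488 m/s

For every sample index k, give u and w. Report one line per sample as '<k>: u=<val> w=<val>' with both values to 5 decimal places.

0: u=3.23353 w=5.74655
1: u=3.71814 w=1.50939
2: u=-9.11951 w=-7.30493
3: u=-0.29023 w=-6.16501

k=0: b·v=9.41×2.07=19.47870; √(2b)=4.33820; u=(19.47870+(-5.451))/4.33820=3.23353, w=(19.47870−(-5.451))/4.33820=5.74655
k=1: b·v=9.41×1.205=11.33905; √(2b)=4.33820; u=(11.33905+4.791)/4.33820=3.71814, w=(11.33905−4.791)/4.33820=1.50939
k=2: b·v=9.41×(-3.786)=-35.62626; √(2b)=4.33820; u=(-35.62626+(-3.936))/4.33820=-9.11951, w=(-35.62626−(-3.936))/4.33820=-7.30493
k=3: b·v=9.41×(-1.488)=-14.00208; √(2b)=4.33820; u=(-14.00208+12.743)/4.33820=-0.29023, w=(-14.00208−12.743)/4.33820=-6.16501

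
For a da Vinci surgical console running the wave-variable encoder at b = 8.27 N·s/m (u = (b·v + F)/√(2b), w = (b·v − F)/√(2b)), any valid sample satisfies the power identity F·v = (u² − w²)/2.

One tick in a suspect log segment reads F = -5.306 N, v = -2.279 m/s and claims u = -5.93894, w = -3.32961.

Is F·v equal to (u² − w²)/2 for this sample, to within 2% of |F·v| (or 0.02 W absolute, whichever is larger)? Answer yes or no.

yes

F·v = (-5.306)×(-2.279) = 12.09237 W.
(u² − w²)/2 = (35.27101 − 11.08630)/2 = 12.09235 W.
|Δ| = 0.00002;  2% of max(1, |F·v|) = 0.24185.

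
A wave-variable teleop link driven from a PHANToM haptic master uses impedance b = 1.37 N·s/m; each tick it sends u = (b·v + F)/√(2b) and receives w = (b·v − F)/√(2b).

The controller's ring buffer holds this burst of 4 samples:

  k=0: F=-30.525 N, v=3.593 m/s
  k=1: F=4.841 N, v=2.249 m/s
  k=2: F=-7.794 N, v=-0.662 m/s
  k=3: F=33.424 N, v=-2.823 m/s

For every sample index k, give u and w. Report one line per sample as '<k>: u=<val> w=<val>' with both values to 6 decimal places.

0: u=-15.467090 w=21.414564
1: u=4.785934 w=-1.063176
2: u=-5.256430 w=4.160625
3: u=17.855729 w=-22.528625

k=0: b·v=1.37×3.593=4.922410; √(2b)=1.655295; u=(4.922410+(-30.525))/1.655295=-15.467090, w=(4.922410−(-30.525))/1.655295=21.414564
k=1: b·v=1.37×2.249=3.081130; √(2b)=1.655295; u=(3.081130+4.841)/1.655295=4.785934, w=(3.081130−4.841)/1.655295=-1.063176
k=2: b·v=1.37×(-0.662)=-0.906940; √(2b)=1.655295; u=(-0.906940+(-7.794))/1.655295=-5.256430, w=(-0.906940−(-7.794))/1.655295=4.160625
k=3: b·v=1.37×(-2.823)=-3.867510; √(2b)=1.655295; u=(-3.867510+33.424)/1.655295=17.855729, w=(-3.867510−33.424)/1.655295=-22.528625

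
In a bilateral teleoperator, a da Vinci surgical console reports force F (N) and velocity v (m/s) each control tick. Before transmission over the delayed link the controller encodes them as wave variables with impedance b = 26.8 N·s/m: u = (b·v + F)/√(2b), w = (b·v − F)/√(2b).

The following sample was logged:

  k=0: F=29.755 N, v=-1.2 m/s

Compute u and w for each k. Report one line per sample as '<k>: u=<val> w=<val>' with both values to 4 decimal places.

k=0: b·v=26.8×(-1.2)=-32.1600; √(2b)=7.3212; u=(-32.1600+29.755)/7.3212=-0.3285, w=(-32.1600−29.755)/7.3212=-8.4569

0: u=-0.3285 w=-8.4569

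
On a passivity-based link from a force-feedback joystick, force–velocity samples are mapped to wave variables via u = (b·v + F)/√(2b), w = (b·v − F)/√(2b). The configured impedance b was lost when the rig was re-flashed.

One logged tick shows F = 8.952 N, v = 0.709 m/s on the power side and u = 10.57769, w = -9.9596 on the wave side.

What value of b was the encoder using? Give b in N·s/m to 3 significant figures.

b = 0.38 N·s/m

u + w = 0.6181;  u + w = √(2b)·v, so √(2b) = 0.6181/0.709 = 0.8718.
b = (√(2b))²/2 = 0.7600/2 = 0.3800.
(Check via u − w = 2F/√(2b): u − w = 20.5373, 2F/√(2b) = 20.5374.)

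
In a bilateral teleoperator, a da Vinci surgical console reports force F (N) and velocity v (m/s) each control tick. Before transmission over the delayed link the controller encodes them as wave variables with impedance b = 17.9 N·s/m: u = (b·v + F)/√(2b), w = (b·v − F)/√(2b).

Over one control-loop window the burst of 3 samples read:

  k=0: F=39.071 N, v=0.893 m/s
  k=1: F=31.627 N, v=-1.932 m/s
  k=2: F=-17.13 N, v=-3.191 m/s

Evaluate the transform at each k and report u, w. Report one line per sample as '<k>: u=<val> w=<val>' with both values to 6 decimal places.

0: u=9.201545 w=-3.858450
1: u=-0.494007 w=-11.065748
2: u=-12.409335 w=-6.683408

k=0: b·v=17.9×0.893=15.984700; √(2b)=5.983310; u=(15.984700+39.071)/5.983310=9.201545, w=(15.984700−39.071)/5.983310=-3.858450
k=1: b·v=17.9×(-1.932)=-34.582800; √(2b)=5.983310; u=(-34.582800+31.627)/5.983310=-0.494007, w=(-34.582800−31.627)/5.983310=-11.065748
k=2: b·v=17.9×(-3.191)=-57.118900; √(2b)=5.983310; u=(-57.118900+(-17.13))/5.983310=-12.409335, w=(-57.118900−(-17.13))/5.983310=-6.683408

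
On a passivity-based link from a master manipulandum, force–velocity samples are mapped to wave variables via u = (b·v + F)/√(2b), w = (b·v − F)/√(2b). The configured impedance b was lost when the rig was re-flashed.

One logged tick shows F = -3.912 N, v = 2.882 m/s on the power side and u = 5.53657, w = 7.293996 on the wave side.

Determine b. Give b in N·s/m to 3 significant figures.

b = 9.91 N·s/m

u + w = 12.830566;  u + w = √(2b)·v, so √(2b) = 12.830566/2.882 = 4.451966.
b = (√(2b))²/2 = 19.820001/2 = 9.910001.
(Check via u − w = 2F/√(2b): u − w = -1.757426, 2F/√(2b) = -1.757426.)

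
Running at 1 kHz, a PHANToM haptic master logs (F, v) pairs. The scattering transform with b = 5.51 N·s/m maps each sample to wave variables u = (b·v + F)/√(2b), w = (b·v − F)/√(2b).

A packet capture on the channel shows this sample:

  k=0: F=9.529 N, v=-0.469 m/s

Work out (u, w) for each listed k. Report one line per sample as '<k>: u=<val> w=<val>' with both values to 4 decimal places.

0: u=2.0920 w=-3.6489

k=0: b·v=5.51×(-0.469)=-2.5842; √(2b)=3.3196; u=(-2.5842+9.529)/3.3196=2.0920, w=(-2.5842−9.529)/3.3196=-3.6489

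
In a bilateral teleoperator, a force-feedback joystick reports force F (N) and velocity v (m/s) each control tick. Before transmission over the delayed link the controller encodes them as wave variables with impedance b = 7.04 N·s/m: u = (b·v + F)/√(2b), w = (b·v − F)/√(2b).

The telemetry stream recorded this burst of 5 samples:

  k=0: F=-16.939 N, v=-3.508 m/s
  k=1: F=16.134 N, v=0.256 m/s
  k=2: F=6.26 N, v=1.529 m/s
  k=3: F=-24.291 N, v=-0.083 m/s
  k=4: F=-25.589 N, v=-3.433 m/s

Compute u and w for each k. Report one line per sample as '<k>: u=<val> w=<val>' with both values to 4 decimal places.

0: u=-11.0959 w=-2.0673
1: u=4.7800 w=-3.8194
2: u=4.5370 w=1.2004
3: u=-6.6293 w=6.3179
4: u=-13.2604 w=0.3786

k=0: b·v=7.04×(-3.508)=-24.6963; √(2b)=3.7523; u=(-24.6963+(-16.939))/3.7523=-11.0959, w=(-24.6963−(-16.939))/3.7523=-2.0673
k=1: b·v=7.04×0.256=1.8022; √(2b)=3.7523; u=(1.8022+16.134)/3.7523=4.7800, w=(1.8022−16.134)/3.7523=-3.8194
k=2: b·v=7.04×1.529=10.7642; √(2b)=3.7523; u=(10.7642+6.26)/3.7523=4.5370, w=(10.7642−6.26)/3.7523=1.2004
k=3: b·v=7.04×(-0.083)=-0.5843; √(2b)=3.7523; u=(-0.5843+(-24.291))/3.7523=-6.6293, w=(-0.5843−(-24.291))/3.7523=6.3179
k=4: b·v=7.04×(-3.433)=-24.1683; √(2b)=3.7523; u=(-24.1683+(-25.589))/3.7523=-13.2604, w=(-24.1683−(-25.589))/3.7523=0.3786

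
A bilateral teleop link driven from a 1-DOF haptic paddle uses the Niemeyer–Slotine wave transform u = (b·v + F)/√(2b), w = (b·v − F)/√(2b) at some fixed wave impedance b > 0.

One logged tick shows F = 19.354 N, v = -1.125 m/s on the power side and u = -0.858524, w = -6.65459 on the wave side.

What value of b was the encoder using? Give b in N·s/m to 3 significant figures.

b = 22.3 N·s/m

u + w = -7.513114;  u + w = √(2b)·v, so √(2b) = -7.513114/(-1.125) = 6.678324.
b = (√(2b))²/2 = 44.600006/2 = 22.300003.
(Check via u − w = 2F/√(2b): u − w = 5.796066, 2F/√(2b) = 5.796065.)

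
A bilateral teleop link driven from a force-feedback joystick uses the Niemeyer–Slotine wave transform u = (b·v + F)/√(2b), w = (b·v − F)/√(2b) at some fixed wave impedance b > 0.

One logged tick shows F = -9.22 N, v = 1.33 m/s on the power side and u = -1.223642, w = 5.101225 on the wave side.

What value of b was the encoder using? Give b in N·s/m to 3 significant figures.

u + w = 3.877583;  u + w = √(2b)·v, so √(2b) = 3.877583/1.33 = 2.915476.
b = (√(2b))²/2 = 8.500000/2 = 4.250000.
(Check via u − w = 2F/√(2b): u − w = -6.324867, 2F/√(2b) = -6.324868.)

b = 4.25 N·s/m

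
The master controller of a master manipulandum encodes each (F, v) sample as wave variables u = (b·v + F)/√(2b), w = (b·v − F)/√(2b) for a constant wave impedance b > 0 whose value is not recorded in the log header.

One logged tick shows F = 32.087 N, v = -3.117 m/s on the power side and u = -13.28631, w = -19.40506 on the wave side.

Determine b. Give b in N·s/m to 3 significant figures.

u + w = -32.6914;  u + w = √(2b)·v, so √(2b) = -32.6914/(-3.117) = 10.4881.
b = (√(2b))²/2 = 110.0000/2 = 55.0000.
(Check via u − w = 2F/√(2b): u − w = 6.1187, 2F/√(2b) = 6.1188.)

b = 55 N·s/m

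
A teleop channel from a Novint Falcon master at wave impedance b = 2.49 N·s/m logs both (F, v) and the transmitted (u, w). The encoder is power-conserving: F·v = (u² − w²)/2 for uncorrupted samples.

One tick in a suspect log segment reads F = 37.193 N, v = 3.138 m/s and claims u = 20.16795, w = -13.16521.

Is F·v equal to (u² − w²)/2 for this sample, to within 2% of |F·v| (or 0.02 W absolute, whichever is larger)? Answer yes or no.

yes

F·v = 37.193×3.138 = 116.71163 W.
(u² − w²)/2 = (406.74621 − 173.32275)/2 = 116.71173 W.
|Δ| = 0.00009;  2% of max(1, |F·v|) = 2.33423.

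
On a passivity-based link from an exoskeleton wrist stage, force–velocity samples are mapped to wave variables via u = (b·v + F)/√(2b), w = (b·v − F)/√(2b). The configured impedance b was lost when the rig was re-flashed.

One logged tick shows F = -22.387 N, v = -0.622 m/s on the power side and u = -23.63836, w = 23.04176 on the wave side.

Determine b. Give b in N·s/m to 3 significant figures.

u + w = -0.5966;  u + w = √(2b)·v, so √(2b) = -0.5966/(-0.622) = 0.9592.
b = (√(2b))²/2 = 0.9200/2 = 0.4600.
(Check via u − w = 2F/√(2b): u − w = -46.6801, 2F/√(2b) = -46.6802.)

b = 0.46 N·s/m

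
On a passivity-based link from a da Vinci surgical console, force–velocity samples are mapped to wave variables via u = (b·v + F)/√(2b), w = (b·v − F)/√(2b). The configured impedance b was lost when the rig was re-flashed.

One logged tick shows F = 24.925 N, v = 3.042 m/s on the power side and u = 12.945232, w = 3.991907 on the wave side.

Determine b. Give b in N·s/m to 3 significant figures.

b = 15.5 N·s/m

u + w = 16.937139;  u + w = √(2b)·v, so √(2b) = 16.937139/3.042 = 5.567764.
b = (√(2b))²/2 = 30.999999/2 = 15.500000.
(Check via u − w = 2F/√(2b): u − w = 8.953325, 2F/√(2b) = 8.953324.)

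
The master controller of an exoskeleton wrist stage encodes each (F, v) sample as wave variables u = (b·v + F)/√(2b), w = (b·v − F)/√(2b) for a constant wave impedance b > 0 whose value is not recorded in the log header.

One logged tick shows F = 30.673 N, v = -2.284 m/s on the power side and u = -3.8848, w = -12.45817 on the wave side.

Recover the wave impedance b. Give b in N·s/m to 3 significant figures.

u + w = -16.3430;  u + w = √(2b)·v, so √(2b) = -16.3430/(-2.284) = 7.1554.
b = (√(2b))²/2 = 51.2000/2 = 25.6000.
(Check via u − w = 2F/√(2b): u − w = 8.5734, 2F/√(2b) = 8.5734.)

b = 25.6 N·s/m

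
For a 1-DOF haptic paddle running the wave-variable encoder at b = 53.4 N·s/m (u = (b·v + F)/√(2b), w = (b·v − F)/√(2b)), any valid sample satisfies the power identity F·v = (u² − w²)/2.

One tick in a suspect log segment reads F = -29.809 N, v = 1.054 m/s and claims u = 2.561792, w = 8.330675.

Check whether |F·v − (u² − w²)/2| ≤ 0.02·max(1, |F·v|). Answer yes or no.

F·v = (-29.809)×1.054 = -31.418686 W.
(u² − w²)/2 = (6.562778 − 69.400146)/2 = -31.418684 W.
|Δ| = 0.000002;  2% of max(1, |F·v|) = 0.628374.

yes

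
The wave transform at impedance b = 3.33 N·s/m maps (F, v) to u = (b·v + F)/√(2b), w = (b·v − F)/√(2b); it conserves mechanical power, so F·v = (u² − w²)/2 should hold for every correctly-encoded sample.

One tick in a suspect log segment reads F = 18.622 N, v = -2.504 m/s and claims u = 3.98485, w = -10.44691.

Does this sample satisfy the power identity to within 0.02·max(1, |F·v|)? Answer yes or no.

yes

F·v = 18.622×(-2.504) = -46.62949 W.
(u² − w²)/2 = (15.87903 − 109.13793)/2 = -46.62945 W.
|Δ| = 0.00004;  2% of max(1, |F·v|) = 0.93259.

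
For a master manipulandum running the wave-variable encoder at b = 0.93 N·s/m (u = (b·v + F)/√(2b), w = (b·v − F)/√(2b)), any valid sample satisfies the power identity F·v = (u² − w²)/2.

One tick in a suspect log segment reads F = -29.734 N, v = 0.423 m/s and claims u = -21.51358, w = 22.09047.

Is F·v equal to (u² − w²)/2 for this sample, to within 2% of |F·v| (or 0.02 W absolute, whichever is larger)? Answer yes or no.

F·v = (-29.734)×0.423 = -12.57748 W.
(u² − w²)/2 = (462.83412 − 487.98886)/2 = -12.57737 W.
|Δ| = 0.00011;  2% of max(1, |F·v|) = 0.25155.

yes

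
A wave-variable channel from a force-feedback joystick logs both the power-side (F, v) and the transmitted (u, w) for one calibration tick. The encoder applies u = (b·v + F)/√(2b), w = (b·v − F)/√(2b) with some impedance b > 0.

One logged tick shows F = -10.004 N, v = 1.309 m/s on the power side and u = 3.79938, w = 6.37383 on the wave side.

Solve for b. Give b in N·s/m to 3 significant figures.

b = 30.2 N·s/m

u + w = 10.1732;  u + w = √(2b)·v, so √(2b) = 10.1732/1.309 = 7.7717.
b = (√(2b))²/2 = 60.4000/2 = 30.2000.
(Check via u − w = 2F/√(2b): u − w = -2.5744, 2F/√(2b) = -2.5745.)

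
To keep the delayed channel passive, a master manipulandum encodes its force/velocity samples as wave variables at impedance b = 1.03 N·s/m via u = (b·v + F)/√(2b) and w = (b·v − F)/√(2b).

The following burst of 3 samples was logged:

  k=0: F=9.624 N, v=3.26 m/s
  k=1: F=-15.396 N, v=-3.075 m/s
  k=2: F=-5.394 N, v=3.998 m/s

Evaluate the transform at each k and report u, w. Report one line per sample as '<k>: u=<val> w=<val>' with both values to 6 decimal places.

0: u=9.044849 w=-4.365868
1: u=-12.933629 w=8.520174
2: u=-0.889073 w=6.627283

k=0: b·v=1.03×3.26=3.357800; √(2b)=1.435270; u=(3.357800+9.624)/1.435270=9.044849, w=(3.357800−9.624)/1.435270=-4.365868
k=1: b·v=1.03×(-3.075)=-3.167250; √(2b)=1.435270; u=(-3.167250+(-15.396))/1.435270=-12.933629, w=(-3.167250−(-15.396))/1.435270=8.520174
k=2: b·v=1.03×3.998=4.117940; √(2b)=1.435270; u=(4.117940+(-5.394))/1.435270=-0.889073, w=(4.117940−(-5.394))/1.435270=6.627283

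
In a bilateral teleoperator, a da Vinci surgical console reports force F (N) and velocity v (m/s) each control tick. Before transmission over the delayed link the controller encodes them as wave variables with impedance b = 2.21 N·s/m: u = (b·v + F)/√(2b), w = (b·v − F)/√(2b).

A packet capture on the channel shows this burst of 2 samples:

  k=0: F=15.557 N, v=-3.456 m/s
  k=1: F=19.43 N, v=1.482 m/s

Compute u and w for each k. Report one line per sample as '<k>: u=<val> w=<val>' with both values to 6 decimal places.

k=0: b·v=2.21×(-3.456)=-7.637760; √(2b)=2.102380; u=(-7.637760+15.557)/2.102380=3.766798, w=(-7.637760−15.557)/2.102380=-11.032622
k=1: b·v=2.21×1.482=3.275220; √(2b)=2.102380; u=(3.275220+19.43)/2.102380=10.799772, w=(3.275220−19.43)/2.102380=-7.684045

0: u=3.766798 w=-11.032622
1: u=10.799772 w=-7.684045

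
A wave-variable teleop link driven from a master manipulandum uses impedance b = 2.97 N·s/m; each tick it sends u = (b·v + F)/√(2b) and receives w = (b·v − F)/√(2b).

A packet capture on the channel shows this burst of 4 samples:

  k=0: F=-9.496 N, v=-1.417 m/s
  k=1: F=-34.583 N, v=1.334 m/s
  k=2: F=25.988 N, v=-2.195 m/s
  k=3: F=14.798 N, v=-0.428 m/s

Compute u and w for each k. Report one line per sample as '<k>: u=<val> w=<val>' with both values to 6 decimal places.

k=0: b·v=2.97×(-1.417)=-4.208490; √(2b)=2.437212; u=(-4.208490+(-9.496))/2.437212=-5.623020, w=(-4.208490−(-9.496))/2.437212=2.169492
k=1: b·v=2.97×1.334=3.961980; √(2b)=2.437212; u=(3.961980+(-34.583))/2.437212=-12.563957, w=(3.961980−(-34.583))/2.437212=15.815197
k=2: b·v=2.97×(-2.195)=-6.519150; √(2b)=2.437212; u=(-6.519150+25.988)/2.437212=7.988166, w=(-6.519150−25.988)/2.437212=-13.337845
k=3: b·v=2.97×(-0.428)=-1.271160; √(2b)=2.437212; u=(-1.271160+14.798)/2.437212=5.550130, w=(-1.271160−14.798)/2.437212=-6.593256

0: u=-5.623020 w=2.169492
1: u=-12.563957 w=15.815197
2: u=7.988166 w=-13.337845
3: u=5.550130 w=-6.593256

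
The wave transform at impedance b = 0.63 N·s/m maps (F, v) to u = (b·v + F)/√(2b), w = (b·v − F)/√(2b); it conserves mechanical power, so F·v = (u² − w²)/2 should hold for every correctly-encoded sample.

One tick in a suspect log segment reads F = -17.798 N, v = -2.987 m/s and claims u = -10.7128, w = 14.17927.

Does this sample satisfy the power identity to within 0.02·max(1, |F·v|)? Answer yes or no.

F·v = (-17.798)×(-2.987) = 53.16263 W.
(u² − w²)/2 = (114.76408 − 201.05170)/2 = -43.14381 W.
|Δ| = 96.30643;  2% of max(1, |F·v|) = 1.06325.

no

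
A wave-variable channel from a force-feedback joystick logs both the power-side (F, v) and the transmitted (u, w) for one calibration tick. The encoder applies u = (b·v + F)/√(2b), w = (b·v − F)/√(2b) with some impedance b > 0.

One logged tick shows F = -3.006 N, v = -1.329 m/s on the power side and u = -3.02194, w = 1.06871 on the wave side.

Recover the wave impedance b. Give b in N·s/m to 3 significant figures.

u + w = -1.9532;  u + w = √(2b)·v, so √(2b) = -1.9532/(-1.329) = 1.4697.
b = (√(2b))²/2 = 2.1600/2 = 1.0800.
(Check via u − w = 2F/√(2b): u − w = -4.0907, 2F/√(2b) = -4.0906.)

b = 1.08 N·s/m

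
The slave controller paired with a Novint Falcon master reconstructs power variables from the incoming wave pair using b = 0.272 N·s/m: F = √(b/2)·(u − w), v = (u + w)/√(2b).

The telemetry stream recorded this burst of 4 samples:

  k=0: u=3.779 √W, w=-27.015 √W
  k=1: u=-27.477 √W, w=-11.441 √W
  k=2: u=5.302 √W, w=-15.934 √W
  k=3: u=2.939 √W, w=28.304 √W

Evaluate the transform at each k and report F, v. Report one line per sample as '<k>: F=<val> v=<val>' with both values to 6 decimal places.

k=0: u−w=30.794000, u+w=-23.236000; √(b/2)=0.368782, √(2b)=0.737564; F=0.368782×30.794=11.356266, v=-23.236000/0.737564=-31.503726
k=1: u−w=-16.036000, u+w=-38.918000; √(b/2)=0.368782, √(2b)=0.737564; F=0.368782×(-16.036)=-5.913785, v=-38.918000/0.737564=-52.765622
k=2: u−w=21.236000, u+w=-10.632000; √(b/2)=0.368782, √(2b)=0.737564; F=0.368782×21.236=7.831450, v=-10.632000/0.737564=-14.415029
k=3: u−w=-25.365000, u+w=31.243000; √(b/2)=0.368782, √(2b)=0.737564; F=0.368782×(-25.365)=-9.354150, v=31.243000/0.737564=42.359739

0: F=11.356266 v=-31.503726
1: F=-5.913785 v=-52.765622
2: F=7.831450 v=-14.415029
3: F=-9.354150 v=42.359739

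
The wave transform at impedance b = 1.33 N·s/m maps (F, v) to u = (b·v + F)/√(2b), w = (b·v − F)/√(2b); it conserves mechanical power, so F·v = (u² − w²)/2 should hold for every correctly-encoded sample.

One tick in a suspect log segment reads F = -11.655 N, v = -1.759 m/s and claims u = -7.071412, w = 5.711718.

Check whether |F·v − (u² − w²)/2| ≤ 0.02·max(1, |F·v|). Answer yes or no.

F·v = (-11.655)×(-1.759) = 20.501145 W.
(u² − w²)/2 = (50.004868 − 32.623723)/2 = 8.690573 W.
|Δ| = 11.810572;  2% of max(1, |F·v|) = 0.410023.

no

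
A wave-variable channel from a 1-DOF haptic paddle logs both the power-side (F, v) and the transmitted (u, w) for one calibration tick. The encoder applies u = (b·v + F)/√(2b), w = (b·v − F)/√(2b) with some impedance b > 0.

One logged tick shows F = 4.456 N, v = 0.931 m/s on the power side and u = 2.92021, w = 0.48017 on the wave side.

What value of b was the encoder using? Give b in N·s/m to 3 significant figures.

u + w = 3.40038;  u + w = √(2b)·v, so √(2b) = 3.40038/0.931 = 3.65240.
b = (√(2b))²/2 = 13.33999/2 = 6.67000.
(Check via u − w = 2F/√(2b): u − w = 2.44004, 2F/√(2b) = 2.44004.)

b = 6.67 N·s/m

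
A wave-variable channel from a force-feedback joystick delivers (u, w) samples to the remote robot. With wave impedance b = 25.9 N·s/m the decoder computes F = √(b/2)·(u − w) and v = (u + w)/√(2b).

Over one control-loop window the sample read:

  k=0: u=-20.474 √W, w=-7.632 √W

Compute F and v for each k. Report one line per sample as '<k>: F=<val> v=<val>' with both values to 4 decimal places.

k=0: u−w=-12.8420, u+w=-28.1060; √(b/2)=3.5986, √(2b)=7.1972; F=3.5986×(-12.842)=-46.2134, v=-28.1060/7.1972=-3.9051

0: F=-46.2134 v=-3.9051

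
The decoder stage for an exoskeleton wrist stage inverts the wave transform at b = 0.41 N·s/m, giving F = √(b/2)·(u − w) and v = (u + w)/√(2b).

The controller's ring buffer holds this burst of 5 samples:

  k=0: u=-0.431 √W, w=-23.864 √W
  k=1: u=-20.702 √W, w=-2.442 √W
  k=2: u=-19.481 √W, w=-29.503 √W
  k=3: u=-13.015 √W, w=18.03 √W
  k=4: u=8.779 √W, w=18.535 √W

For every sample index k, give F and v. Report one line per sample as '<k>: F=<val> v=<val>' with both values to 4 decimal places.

k=0: u−w=23.4330, u+w=-24.2950; √(b/2)=0.4528, √(2b)=0.9055; F=0.4528×23.433=10.6097, v=-24.2950/0.9055=-26.8293
k=1: u−w=-18.2600, u+w=-23.1440; √(b/2)=0.4528, √(2b)=0.9055; F=0.4528×(-18.26)=-8.2676, v=-23.1440/0.9055=-25.5583
k=2: u−w=10.0220, u+w=-48.9840; √(b/2)=0.4528, √(2b)=0.9055; F=0.4528×10.022=4.5377, v=-48.9840/0.9055=-54.0938
k=3: u−w=-31.0450, u+w=5.0150; √(b/2)=0.4528, √(2b)=0.9055; F=0.4528×(-31.045)=-14.0562, v=5.0150/0.9055=5.5381
k=4: u−w=-9.7560, u+w=27.3140; √(b/2)=0.4528, √(2b)=0.9055; F=0.4528×(-9.756)=-4.4172, v=27.3140/0.9055=30.1633

0: F=10.6097 v=-26.8293
1: F=-8.2676 v=-25.5583
2: F=4.5377 v=-54.0938
3: F=-14.0562 v=5.5381
4: F=-4.4172 v=30.1633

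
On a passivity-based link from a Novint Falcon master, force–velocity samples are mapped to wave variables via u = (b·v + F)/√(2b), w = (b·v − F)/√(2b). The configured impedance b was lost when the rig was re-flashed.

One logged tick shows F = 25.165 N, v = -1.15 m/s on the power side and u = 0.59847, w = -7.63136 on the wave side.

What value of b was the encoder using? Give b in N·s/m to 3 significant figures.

u + w = -7.03289;  u + w = √(2b)·v, so √(2b) = -7.03289/(-1.15) = 6.11556.
b = (√(2b))²/2 = 37.40003/2 = 18.70002.
(Check via u − w = 2F/√(2b): u − w = 8.22983, 2F/√(2b) = 8.22983.)

b = 18.7 N·s/m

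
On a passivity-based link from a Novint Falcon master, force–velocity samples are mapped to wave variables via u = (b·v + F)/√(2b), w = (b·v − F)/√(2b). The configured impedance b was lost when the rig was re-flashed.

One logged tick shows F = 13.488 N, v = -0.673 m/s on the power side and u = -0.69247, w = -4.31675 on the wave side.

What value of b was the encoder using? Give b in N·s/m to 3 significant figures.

b = 27.7 N·s/m

u + w = -5.0092;  u + w = √(2b)·v, so √(2b) = -5.0092/(-0.673) = 7.4431.
b = (√(2b))²/2 = 55.4000/2 = 27.7000.
(Check via u − w = 2F/√(2b): u − w = 3.6243, 2F/√(2b) = 3.6243.)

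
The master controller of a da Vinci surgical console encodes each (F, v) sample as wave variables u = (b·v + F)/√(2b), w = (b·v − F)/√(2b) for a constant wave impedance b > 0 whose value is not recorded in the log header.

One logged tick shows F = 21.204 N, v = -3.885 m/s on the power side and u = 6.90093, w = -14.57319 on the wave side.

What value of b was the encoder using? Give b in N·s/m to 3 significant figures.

u + w = -7.6723;  u + w = √(2b)·v, so √(2b) = -7.6723/(-3.885) = 1.9748.
b = (√(2b))²/2 = 3.9000/2 = 1.9500.
(Check via u − w = 2F/√(2b): u − w = 21.4741, 2F/√(2b) = 21.4741.)

b = 1.95 N·s/m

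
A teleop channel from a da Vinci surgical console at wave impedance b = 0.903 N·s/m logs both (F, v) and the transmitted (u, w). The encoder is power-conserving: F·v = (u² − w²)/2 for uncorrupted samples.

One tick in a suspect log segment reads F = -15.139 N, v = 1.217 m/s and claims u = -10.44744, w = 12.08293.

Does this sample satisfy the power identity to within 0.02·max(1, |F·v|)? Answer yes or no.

yes

F·v = (-15.139)×1.217 = -18.4242 W.
(u² − w²)/2 = (109.1490 − 145.9972)/2 = -18.4241 W.
|Δ| = 0.0001;  2% of max(1, |F·v|) = 0.3685.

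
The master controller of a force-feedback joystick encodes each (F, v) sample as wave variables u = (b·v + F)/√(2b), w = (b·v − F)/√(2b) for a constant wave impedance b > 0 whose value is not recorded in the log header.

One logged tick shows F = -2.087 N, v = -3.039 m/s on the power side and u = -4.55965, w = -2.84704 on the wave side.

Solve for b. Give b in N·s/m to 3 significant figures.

b = 2.97 N·s/m

u + w = -7.40669;  u + w = √(2b)·v, so √(2b) = -7.40669/(-3.039) = 2.43721.
b = (√(2b))²/2 = 5.94001/2 = 2.97000.
(Check via u − w = 2F/√(2b): u − w = -1.71261, 2F/√(2b) = -1.71261.)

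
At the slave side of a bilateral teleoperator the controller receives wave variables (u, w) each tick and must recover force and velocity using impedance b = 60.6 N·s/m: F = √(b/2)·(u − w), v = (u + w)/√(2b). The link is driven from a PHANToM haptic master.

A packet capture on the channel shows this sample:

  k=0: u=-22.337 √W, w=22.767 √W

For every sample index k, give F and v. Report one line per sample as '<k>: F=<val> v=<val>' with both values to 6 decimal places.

k=0: u−w=-45.104000, u+w=0.430000; √(b/2)=5.504544, √(2b)=11.009087; F=5.504544×(-45.104)=-248.276934, v=0.430000/11.009087=0.039059

0: F=-248.276934 v=0.039059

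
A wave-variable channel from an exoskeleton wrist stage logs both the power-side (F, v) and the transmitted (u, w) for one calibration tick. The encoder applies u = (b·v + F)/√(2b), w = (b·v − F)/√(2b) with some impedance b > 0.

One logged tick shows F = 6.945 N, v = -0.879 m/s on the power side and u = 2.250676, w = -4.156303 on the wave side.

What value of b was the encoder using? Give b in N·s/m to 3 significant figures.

b = 2.35 N·s/m

u + w = -1.905627;  u + w = √(2b)·v, so √(2b) = -1.905627/(-0.879) = 2.167949.
b = (√(2b))²/2 = 4.700002/2 = 2.350001.
(Check via u − w = 2F/√(2b): u − w = 6.406979, 2F/√(2b) = 6.406978.)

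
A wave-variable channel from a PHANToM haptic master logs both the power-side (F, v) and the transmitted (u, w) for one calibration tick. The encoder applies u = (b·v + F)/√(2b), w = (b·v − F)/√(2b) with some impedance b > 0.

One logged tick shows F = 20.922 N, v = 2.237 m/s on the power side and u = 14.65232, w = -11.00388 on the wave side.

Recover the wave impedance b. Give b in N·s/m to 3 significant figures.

b = 1.33 N·s/m

u + w = 3.6484;  u + w = √(2b)·v, so √(2b) = 3.6484/2.237 = 1.6310.
b = (√(2b))²/2 = 2.6600/2 = 1.3300.
(Check via u − w = 2F/√(2b): u − w = 25.6562, 2F/√(2b) = 25.6562.)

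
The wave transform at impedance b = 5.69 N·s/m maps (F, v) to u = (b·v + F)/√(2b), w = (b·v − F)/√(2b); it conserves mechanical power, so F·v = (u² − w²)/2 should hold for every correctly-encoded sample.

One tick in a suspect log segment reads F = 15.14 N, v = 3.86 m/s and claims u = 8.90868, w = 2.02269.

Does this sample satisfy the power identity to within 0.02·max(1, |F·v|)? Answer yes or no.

F·v = 15.14×3.86 = 58.44040 W.
(u² − w²)/2 = (79.36458 − 4.09127)/2 = 37.63665 W.
|Δ| = 20.80375;  2% of max(1, |F·v|) = 1.16881.

no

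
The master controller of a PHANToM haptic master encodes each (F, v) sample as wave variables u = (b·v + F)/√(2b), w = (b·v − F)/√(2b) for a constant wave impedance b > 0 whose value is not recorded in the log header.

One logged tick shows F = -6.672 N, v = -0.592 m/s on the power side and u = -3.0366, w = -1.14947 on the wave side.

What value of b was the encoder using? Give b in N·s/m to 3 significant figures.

u + w = -4.18607;  u + w = √(2b)·v, so √(2b) = -4.18607/(-0.592) = 7.07106.
b = (√(2b))²/2 = 49.99995/2 = 24.99997.
(Check via u − w = 2F/√(2b): u − w = -1.88713, 2F/√(2b) = -1.88713.)

b = 25 N·s/m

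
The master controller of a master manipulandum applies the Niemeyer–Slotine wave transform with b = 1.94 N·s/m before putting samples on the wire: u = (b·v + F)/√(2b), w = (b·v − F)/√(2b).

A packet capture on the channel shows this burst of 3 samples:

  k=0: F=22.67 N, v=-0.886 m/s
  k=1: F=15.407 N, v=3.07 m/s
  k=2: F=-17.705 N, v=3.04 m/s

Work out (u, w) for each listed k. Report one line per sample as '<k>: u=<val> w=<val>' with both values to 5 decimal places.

k=0: b·v=1.94×(-0.886)=-1.71884; √(2b)=1.96977; u=(-1.71884+22.67)/1.96977=10.63634, w=(-1.71884−22.67)/1.96977=-12.38156
k=1: b·v=1.94×3.07=5.95580; √(2b)=1.96977; u=(5.95580+15.407)/1.96977=10.84532, w=(5.95580−15.407)/1.96977=-4.79812
k=2: b·v=1.94×3.04=5.89760; √(2b)=1.96977; u=(5.89760+(-17.705))/1.96977=-5.99430, w=(5.89760−(-17.705))/1.96977=11.98240

0: u=10.63634 w=-12.38156
1: u=10.84532 w=-4.79812
2: u=-5.99430 w=11.98240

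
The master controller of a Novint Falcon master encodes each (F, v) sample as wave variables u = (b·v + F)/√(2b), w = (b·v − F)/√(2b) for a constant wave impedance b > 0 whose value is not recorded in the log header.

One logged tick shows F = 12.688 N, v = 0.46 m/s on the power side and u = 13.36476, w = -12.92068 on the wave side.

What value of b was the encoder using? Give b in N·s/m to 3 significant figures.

b = 0.466 N·s/m

u + w = 0.44408;  u + w = √(2b)·v, so √(2b) = 0.44408/0.46 = 0.96539.
b = (√(2b))²/2 = 0.93198/2 = 0.46599.
(Check via u − w = 2F/√(2b): u − w = 26.28544, 2F/√(2b) = 26.28571.)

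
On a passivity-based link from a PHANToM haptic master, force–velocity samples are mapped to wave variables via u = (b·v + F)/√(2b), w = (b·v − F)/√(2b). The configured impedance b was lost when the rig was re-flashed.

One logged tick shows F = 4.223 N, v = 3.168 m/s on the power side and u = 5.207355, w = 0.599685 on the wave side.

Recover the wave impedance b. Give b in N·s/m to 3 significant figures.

u + w = 5.807040;  u + w = √(2b)·v, so √(2b) = 5.807040/3.168 = 1.833030.
b = (√(2b))²/2 = 3.360000/2 = 1.680000.
(Check via u − w = 2F/√(2b): u − w = 4.607670, 2F/√(2b) = 4.607671.)

b = 1.68 N·s/m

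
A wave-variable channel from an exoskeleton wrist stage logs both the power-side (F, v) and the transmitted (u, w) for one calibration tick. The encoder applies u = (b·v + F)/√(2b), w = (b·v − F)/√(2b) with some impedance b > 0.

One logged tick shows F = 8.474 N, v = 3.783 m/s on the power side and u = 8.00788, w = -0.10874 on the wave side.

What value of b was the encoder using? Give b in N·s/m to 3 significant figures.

b = 2.18 N·s/m

u + w = 7.8991;  u + w = √(2b)·v, so √(2b) = 7.8991/3.783 = 2.0881.
b = (√(2b))²/2 = 4.3600/2 = 2.1800.
(Check via u − w = 2F/√(2b): u − w = 8.1166, 2F/√(2b) = 8.1166.)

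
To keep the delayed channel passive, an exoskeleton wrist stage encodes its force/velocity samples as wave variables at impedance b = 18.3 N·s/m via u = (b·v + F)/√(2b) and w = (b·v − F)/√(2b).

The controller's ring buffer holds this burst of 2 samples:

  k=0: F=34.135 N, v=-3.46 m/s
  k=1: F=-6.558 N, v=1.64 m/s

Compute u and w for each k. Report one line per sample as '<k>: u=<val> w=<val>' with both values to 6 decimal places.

k=0: b·v=18.3×(-3.46)=-63.318000; √(2b)=6.049793; u=(-63.318000+34.135)/6.049793=-4.823801, w=(-63.318000−34.135)/6.049793=-16.108484
k=1: b·v=18.3×1.64=30.012000; √(2b)=6.049793; u=(30.012000+(-6.558))/6.049793=3.876827, w=(30.012000−(-6.558))/6.049793=6.044835

0: u=-4.823801 w=-16.108484
1: u=3.876827 w=6.044835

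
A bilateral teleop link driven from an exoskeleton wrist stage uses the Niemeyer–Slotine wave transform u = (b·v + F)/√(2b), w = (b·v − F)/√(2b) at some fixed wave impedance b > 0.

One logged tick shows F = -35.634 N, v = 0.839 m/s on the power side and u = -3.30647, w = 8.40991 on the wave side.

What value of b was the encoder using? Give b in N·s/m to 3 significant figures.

b = 18.5 N·s/m

u + w = 5.1034;  u + w = √(2b)·v, so √(2b) = 5.1034/0.839 = 6.0828.
b = (√(2b))²/2 = 37.0000/2 = 18.5000.
(Check via u − w = 2F/√(2b): u − w = -11.7164, 2F/√(2b) = -11.7164.)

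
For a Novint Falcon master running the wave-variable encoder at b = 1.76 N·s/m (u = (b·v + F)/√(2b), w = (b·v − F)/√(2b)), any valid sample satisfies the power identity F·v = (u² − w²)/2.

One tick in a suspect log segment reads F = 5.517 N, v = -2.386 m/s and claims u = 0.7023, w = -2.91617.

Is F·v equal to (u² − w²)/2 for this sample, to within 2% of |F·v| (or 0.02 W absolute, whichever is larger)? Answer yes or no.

F·v = 5.517×(-2.386) = -13.16356 W.
(u² − w²)/2 = (0.49323 − 8.50405)/2 = -4.00541 W.
|Δ| = 9.15815;  2% of max(1, |F·v|) = 0.26327.

no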